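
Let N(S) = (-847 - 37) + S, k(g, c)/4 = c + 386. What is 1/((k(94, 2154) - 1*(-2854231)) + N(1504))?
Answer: 1/2865011 ≈ 3.4904e-7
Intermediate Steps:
k(g, c) = 1544 + 4*c (k(g, c) = 4*(c + 386) = 4*(386 + c) = 1544 + 4*c)
N(S) = -884 + S
1/((k(94, 2154) - 1*(-2854231)) + N(1504)) = 1/(((1544 + 4*2154) - 1*(-2854231)) + (-884 + 1504)) = 1/(((1544 + 8616) + 2854231) + 620) = 1/((10160 + 2854231) + 620) = 1/(2864391 + 620) = 1/2865011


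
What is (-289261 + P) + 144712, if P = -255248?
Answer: -399797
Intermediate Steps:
(-289261 + P) + 144712 = (-289261 - 255248) + 144712 = -544509 + 144712 = -399797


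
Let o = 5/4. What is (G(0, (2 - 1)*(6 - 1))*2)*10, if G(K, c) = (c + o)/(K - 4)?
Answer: -125/4 ≈ -31.250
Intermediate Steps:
o = 5/4 (o = 5*(¼) = 5/4 ≈ 1.2500)
G(K, c) = (5/4 + c)/(-4 + K) (G(K, c) = (c + 5/4)/(K - 4) = (5/4 + c)/(-4 + K))
(G(0, (2 - 1)*(6 - 1))*2)*10 = (((5/4 + (2 - 1)*(6 - 1))/(-4 + 0))*2)*10 = (((5/4 + 1*5)/(-4))*2)*10 = (-(5/4 + 5)/4*2)*10 = (-¼*25/4*2)*10 = -25/16*2*10 = -25/8*10 = -125/4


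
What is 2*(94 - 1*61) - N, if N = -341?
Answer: 407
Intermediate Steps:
2*(94 - 1*61) - N = 2*(94 - 1*61) - 1*(-341) = 2*(94 - 61) + 341 = 2*33 + 341 = 66 + 341 = 407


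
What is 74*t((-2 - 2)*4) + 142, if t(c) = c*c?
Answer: 19086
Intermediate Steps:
t(c) = c²
74*t((-2 - 2)*4) + 142 = 74*((-2 - 2)*4)² + 142 = 74*(-4*4)² + 142 = 74*(-16)² + 142 = 74*256 + 142 = 18944 + 142 = 19086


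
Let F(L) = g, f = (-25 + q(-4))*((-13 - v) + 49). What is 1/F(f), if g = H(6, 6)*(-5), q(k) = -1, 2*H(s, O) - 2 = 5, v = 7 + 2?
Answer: -2/35 ≈ -0.057143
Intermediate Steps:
v = 9
H(s, O) = 7/2 (H(s, O) = 1 + (½)*5 = 1 + 5/2 = 7/2)
f = -702 (f = (-25 - 1)*((-13 - 1*9) + 49) = -26*((-13 - 9) + 49) = -26*(-22 + 49) = -26*27 = -702)
g = -35/2 (g = (7/2)*(-5) = -35/2 ≈ -17.500)
F(L) = -35/2
1/F(f) = 1/(-35/2) = -2/35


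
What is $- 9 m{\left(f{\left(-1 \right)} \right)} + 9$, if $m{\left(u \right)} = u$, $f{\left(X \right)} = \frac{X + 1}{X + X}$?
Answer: $9$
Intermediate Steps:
$f{\left(X \right)} = \frac{1 + X}{2 X}$
$- 9 m{\left(f{\left(-1 \right)} \right)} + 9 = - 9 \frac{1 - 1}{2 \left(-1\right)} + 9 = - 9 \cdot \frac{1}{2} \left(-1\right) 0 + 9 = \left(-9\right) 0 + 9 = 0 + 9 = 9$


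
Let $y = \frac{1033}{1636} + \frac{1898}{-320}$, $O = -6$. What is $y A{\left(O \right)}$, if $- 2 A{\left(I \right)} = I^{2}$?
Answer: $\frac{3121389}{32720} \approx 95.397$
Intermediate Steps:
$A{\left(I \right)} = - \frac{I^{2}}{2}$
$y = - \frac{346821}{65440}$ ($y = 1033 \cdot \frac{1}{1636} + 1898 \left(- \frac{1}{320}\right) = \frac{1033}{1636} - \frac{949}{160} = - \frac{346821}{65440} \approx -5.2998$)
$y A{\left(O \right)} = - \frac{346821 \left(- \frac{\left(-6\right)^{2}}{2}\right)}{65440} = - \frac{346821 \left(\left(- \frac{1}{2}\right) 36\right)}{65440} = \left(- \frac{346821}{65440}\right) \left(-18\right) = \frac{3121389}{32720}$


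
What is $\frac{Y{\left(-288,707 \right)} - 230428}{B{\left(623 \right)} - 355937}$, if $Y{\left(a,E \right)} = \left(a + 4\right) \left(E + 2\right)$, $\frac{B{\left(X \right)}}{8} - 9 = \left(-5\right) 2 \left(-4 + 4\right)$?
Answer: $\frac{431784}{355865} \approx 1.2133$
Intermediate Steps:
$B{\left(X \right)} = 72$ ($B{\left(X \right)} = 72 + 8 \left(-5\right) 2 \left(-4 + 4\right) = 72 + 8 \left(\left(-10\right) 0\right) = 72 + 8 \cdot 0 = 72 + 0 = 72$)
$Y{\left(a,E \right)} = \left(2 + E\right) \left(4 + a\right)$ ($Y{\left(a,E \right)} = \left(4 + a\right) \left(2 + E\right) = \left(2 + E\right) \left(4 + a\right)$)
$\frac{Y{\left(-288,707 \right)} - 230428}{B{\left(623 \right)} - 355937} = \frac{\left(8 + 2 \left(-288\right) + 4 \cdot 707 + 707 \left(-288\right)\right) - 230428}{72 - 355937} = \frac{\left(8 - 576 + 2828 - 203616\right) - 230428}{72 - 355937} = \frac{-201356 - 230428}{72 - 355937} = - \frac{431784}{-355865} = \left(-431784\right) \left(- \frac{1}{355865}\right) = \frac{431784}{355865}$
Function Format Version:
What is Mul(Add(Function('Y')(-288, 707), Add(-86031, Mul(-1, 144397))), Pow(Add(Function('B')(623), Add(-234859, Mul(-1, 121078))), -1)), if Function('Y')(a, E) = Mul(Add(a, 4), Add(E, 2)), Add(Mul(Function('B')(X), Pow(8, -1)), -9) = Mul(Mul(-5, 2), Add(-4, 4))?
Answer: Rational(431784, 355865) ≈ 1.2133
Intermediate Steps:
Function('B')(X) = 72 (Function('B')(X) = Add(72, Mul(8, Mul(Mul(-5, 2), Add(-4, 4)))) = Add(72, Mul(8, Mul(-10, 0))) = Add(72, Mul(8, 0)) = Add(72, 0) = 72)
Function('Y')(a, E) = Mul(Add(2, E), Add(4, a)) (Function('Y')(a, E) = Mul(Add(4, a), Add(2, E)) = Mul(Add(2, E), Add(4, a)))
Mul(Add(Function('Y')(-288, 707), Add(-86031, Mul(-1, 144397))), Pow(Add(Function('B')(623), Add(-234859, Mul(-1, 121078))), -1)) = Mul(Add(Add(8, Mul(2, -288), Mul(4, 707), Mul(707, -288)), Add(-86031, Mul(-1, 144397))), Pow(Add(72, Add(-234859, Mul(-1, 121078))), -1)) = Mul(Add(Add(8, -576, 2828, -203616), Add(-86031, -144397)), Pow(Add(72, Add(-234859, -121078)), -1)) = Mul(Add(-201356, -230428), Pow(Add(72, -355937), -1)) = Mul(-431784, Pow(-355865, -1)) = Mul(-431784, Rational(-1, 355865)) = Rational(431784, 355865)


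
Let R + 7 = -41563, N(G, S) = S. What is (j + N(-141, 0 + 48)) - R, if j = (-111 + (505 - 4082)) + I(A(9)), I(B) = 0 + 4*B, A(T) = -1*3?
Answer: 37918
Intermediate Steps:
A(T) = -3
I(B) = 4*B
j = -3700 (j = (-111 + (505 - 4082)) + 4*(-3) = (-111 - 3577) - 12 = -3688 - 12 = -3700)
R = -41570 (R = -7 - 41563 = -41570)
(j + N(-141, 0 + 48)) - R = (-3700 + (0 + 48)) - 1*(-41570) = (-3700 + 48) + 41570 = -3652 + 41570 = 37918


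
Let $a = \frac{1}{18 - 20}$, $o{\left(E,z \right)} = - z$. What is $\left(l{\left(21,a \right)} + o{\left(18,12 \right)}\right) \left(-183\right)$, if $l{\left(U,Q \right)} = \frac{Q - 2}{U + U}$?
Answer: $\frac{61793}{28} \approx 2206.9$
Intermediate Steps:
$a = - \frac{1}{2}$ ($a = \frac{1}{-2} = - \frac{1}{2} \approx -0.5$)
$l{\left(U,Q \right)} = \frac{-2 + Q}{2 U}$
$\left(l{\left(21,a \right)} + o{\left(18,12 \right)}\right) \left(-183\right) = \left(\frac{-2 - \frac{1}{2}}{2 \cdot 21} - 12\right) \left(-183\right) = \left(\frac{1}{2} \cdot \frac{1}{21} \left(- \frac{5}{2}\right) - 12\right) \left(-183\right) = \left(- \frac{5}{84} - 12\right) \left(-183\right) = \left(- \frac{1013}{84}\right) \left(-183\right) = \frac{61793}{28}$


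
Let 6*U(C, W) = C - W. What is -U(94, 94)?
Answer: 0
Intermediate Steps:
U(C, W) = -W/6 + C/6 (U(C, W) = (C - W)/6 = -W/6 + C/6)
-U(94, 94) = -(-⅙*94 + (⅙)*94) = -(-47/3 + 47/3) = -1*0 = 0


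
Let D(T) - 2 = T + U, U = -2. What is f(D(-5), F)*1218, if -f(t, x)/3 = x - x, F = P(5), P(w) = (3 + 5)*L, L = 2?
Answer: 0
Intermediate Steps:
P(w) = 16 (P(w) = (3 + 5)*2 = 8*2 = 16)
F = 16
D(T) = T (D(T) = 2 + (T - 2) = 2 + (-2 + T) = T)
f(t, x) = 0 (f(t, x) = -3*(x - x) = -3*0 = 0)
f(D(-5), F)*1218 = 0*1218 = 0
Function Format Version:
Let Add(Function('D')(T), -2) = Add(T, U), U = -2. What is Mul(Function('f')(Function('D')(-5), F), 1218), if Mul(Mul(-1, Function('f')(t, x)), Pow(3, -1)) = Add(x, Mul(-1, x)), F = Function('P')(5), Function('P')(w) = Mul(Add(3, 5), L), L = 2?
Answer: 0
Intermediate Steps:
Function('P')(w) = 16 (Function('P')(w) = Mul(Add(3, 5), 2) = Mul(8, 2) = 16)
F = 16
Function('D')(T) = T (Function('D')(T) = Add(2, Add(T, -2)) = Add(2, Add(-2, T)) = T)
Function('f')(t, x) = 0 (Function('f')(t, x) = Mul(-3, Add(x, Mul(-1, x))) = Mul(-3, 0) = 0)
Mul(Function('f')(Function('D')(-5), F), 1218) = Mul(0, 1218) = 0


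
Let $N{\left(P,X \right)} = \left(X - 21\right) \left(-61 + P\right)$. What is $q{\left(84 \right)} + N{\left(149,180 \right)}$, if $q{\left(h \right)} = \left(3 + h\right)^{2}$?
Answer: $21561$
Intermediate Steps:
$N{\left(P,X \right)} = \left(-61 + P\right) \left(-21 + X\right)$ ($N{\left(P,X \right)} = \left(-21 + X\right) \left(-61 + P\right) = \left(-61 + P\right) \left(-21 + X\right)$)
$q{\left(84 \right)} + N{\left(149,180 \right)} = \left(3 + 84\right)^{2} + \left(1281 - 10980 - 3129 + 149 \cdot 180\right) = 87^{2} + \left(1281 - 10980 - 3129 + 26820\right) = 7569 + 13992 = 21561$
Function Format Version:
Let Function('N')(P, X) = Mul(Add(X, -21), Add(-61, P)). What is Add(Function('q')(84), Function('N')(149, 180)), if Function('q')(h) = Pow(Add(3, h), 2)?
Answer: 21561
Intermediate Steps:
Function('N')(P, X) = Mul(Add(-61, P), Add(-21, X)) (Function('N')(P, X) = Mul(Add(-21, X), Add(-61, P)) = Mul(Add(-61, P), Add(-21, X)))
Add(Function('q')(84), Function('N')(149, 180)) = Add(Pow(Add(3, 84), 2), Add(1281, Mul(-61, 180), Mul(-21, 149), Mul(149, 180))) = Add(Pow(87, 2), Add(1281, -10980, -3129, 26820)) = Add(7569, 13992) = 21561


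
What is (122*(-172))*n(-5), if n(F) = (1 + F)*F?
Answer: -419680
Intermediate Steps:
n(F) = F*(1 + F)
(122*(-172))*n(-5) = (122*(-172))*(-5*(1 - 5)) = -(-104920)*(-4) = -20984*20 = -419680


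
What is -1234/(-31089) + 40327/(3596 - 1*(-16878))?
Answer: 1278991019/636516186 ≈ 2.0094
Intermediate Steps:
-1234/(-31089) + 40327/(3596 - 1*(-16878)) = -1234*(-1/31089) + 40327/(3596 + 16878) = 1234/31089 + 40327/20474 = 1278991019/636516186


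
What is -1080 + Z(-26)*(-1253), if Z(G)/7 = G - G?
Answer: -1080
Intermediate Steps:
Z(G) = 0 (Z(G) = 7*(G - G) = 7*0 = 0)
-1080 + Z(-26)*(-1253) = -1080 + 0*(-1253) = -1080 + 0 = -1080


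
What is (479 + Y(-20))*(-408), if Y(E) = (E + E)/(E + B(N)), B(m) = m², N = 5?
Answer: -192168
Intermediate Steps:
Y(E) = 2*E/(25 + E) (Y(E) = (E + E)/(E + 5²) = (2*E)/(E + 25) = (2*E)/(25 + E) = 2*E/(25 + E))
(479 + Y(-20))*(-408) = (479 + 2*(-20)/(25 - 20))*(-408) = (479 + 2*(-20)/5)*(-408) = (479 + 2*(-20)*(⅕))*(-408) = (479 - 8)*(-408) = 471*(-408) = -192168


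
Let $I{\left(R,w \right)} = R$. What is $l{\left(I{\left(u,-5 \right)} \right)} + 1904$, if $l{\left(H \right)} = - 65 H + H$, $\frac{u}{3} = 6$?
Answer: $752$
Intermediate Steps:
$u = 18$ ($u = 3 \cdot 6 = 18$)
$l{\left(H \right)} = - 64 H$
$l{\left(I{\left(u,-5 \right)} \right)} + 1904 = \left(-64\right) 18 + 1904 = -1152 + 1904 = 752$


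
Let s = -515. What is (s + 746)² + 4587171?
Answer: 4640532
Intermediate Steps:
(s + 746)² + 4587171 = (-515 + 746)² + 4587171 = 231² + 4587171 = 53361 + 4587171 = 4640532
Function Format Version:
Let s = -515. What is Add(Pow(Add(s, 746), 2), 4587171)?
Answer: 4640532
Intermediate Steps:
Add(Pow(Add(s, 746), 2), 4587171) = Add(Pow(Add(-515, 746), 2), 4587171) = Add(Pow(231, 2), 4587171) = Add(53361, 4587171) = 4640532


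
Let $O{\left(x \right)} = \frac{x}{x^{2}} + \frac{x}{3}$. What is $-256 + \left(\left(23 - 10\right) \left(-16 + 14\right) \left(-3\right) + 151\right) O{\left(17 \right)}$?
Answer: $\frac{53812}{51} \approx 1055.1$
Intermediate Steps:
$O{\left(x \right)} = \frac{1}{x} + \frac{x}{3}$ ($O{\left(x \right)} = \frac{x}{x^{2}} + x \frac{1}{3} = \frac{1}{x} + \frac{x}{3}$)
$-256 + \left(\left(23 - 10\right) \left(-16 + 14\right) \left(-3\right) + 151\right) O{\left(17 \right)} = -256 + \left(\left(23 - 10\right) \left(-16 + 14\right) \left(-3\right) + 151\right) \left(\frac{1}{17} + \frac{1}{3} \cdot 17\right) = -256 + \left(13 \left(-2\right) \left(-3\right) + 151\right) \left(\frac{1}{17} + \frac{17}{3}\right) = -256 + \left(\left(-26\right) \left(-3\right) + 151\right) \frac{292}{51} = -256 + \left(78 + 151\right) \frac{292}{51} = -256 + 229 \cdot \frac{292}{51} = -256 + \frac{66868}{51} = \frac{53812}{51}$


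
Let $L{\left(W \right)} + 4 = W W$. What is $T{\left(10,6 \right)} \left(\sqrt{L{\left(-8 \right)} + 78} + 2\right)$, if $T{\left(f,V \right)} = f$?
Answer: $20 + 10 \sqrt{138} \approx 137.47$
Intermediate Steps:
$L{\left(W \right)} = -4 + W^{2}$ ($L{\left(W \right)} = -4 + W W = -4 + W^{2}$)
$T{\left(10,6 \right)} \left(\sqrt{L{\left(-8 \right)} + 78} + 2\right) = 10 \left(\sqrt{\left(-4 + \left(-8\right)^{2}\right) + 78} + 2\right) = 10 \left(\sqrt{\left(-4 + 64\right) + 78} + 2\right) = 10 \left(\sqrt{60 + 78} + 2\right) = 10 \left(\sqrt{138} + 2\right) = 10 \left(2 + \sqrt{138}\right) = 20 + 10 \sqrt{138}$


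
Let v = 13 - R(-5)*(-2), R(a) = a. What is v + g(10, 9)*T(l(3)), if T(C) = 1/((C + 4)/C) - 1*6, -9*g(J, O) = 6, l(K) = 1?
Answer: 103/15 ≈ 6.8667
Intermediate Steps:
g(J, O) = -2/3 (g(J, O) = -1/9*6 = -2/3)
v = 3 (v = 13 - (-5)*(-2) = 13 - 1*10 = 13 - 10 = 3)
T(C) = -6 + C/(4 + C) (T(C) = 1/((4 + C)/C) - 6 = C/(4 + C) - 6 = -6 + C/(4 + C))
v + g(10, 9)*T(l(3)) = 3 - 2*(-24 - 5*1)/(3*(4 + 1)) = 3 - 2*(-24 - 5)/(3*5) = 3 - 2*(-29)/15 = 3 - 2/3*(-29/5) = 3 + 58/15 = 103/15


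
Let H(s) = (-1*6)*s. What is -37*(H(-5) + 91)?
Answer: -4477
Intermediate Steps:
H(s) = -6*s
-37*(H(-5) + 91) = -37*(-6*(-5) + 91) = -37*(30 + 91) = -37*121 = -4477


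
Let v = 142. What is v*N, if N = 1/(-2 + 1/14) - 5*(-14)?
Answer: 266392/27 ≈ 9866.4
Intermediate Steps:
N = 1876/27 (N = 1/(-2 + 1/14) + 70 = 1/(-27/14) + 70 = -14/27 + 70 = 1876/27 ≈ 69.481)
v*N = 142*(1876/27) = 266392/27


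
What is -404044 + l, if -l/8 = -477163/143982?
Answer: -29085622952/71991 ≈ -4.0402e+5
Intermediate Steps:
l = 1908652/71991 (l = -(-3817304)/143982 = -8*(-477163/143982) = 1908652/71991 ≈ 26.512)
-404044 + l = -404044 + 1908652/71991 = -29085622952/71991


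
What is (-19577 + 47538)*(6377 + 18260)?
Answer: 688875157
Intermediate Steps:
(-19577 + 47538)*(6377 + 18260) = 27961*24637 = 688875157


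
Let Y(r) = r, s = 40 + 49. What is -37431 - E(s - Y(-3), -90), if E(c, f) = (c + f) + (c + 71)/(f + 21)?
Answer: -2582714/69 ≈ -37431.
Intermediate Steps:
s = 89
E(c, f) = c + f + (71 + c)/(21 + f) (E(c, f) = (c + f) + (71 + c)/(21 + f) = c + f + (71 + c)/(21 + f))
-37431 - E(s - Y(-3), -90) = -37431 - (71 + (-90)² + 21*(-90) + 22*(89 - 1*(-3)) + (89 - 1*(-3))*(-90))/(21 - 90) = -37431 - (71 + 8100 - 1890 + 22*(89 + 3) + (89 + 3)*(-90))/(-69) = -37431 - (-1)*(71 + 8100 - 1890 + 22*92 + 92*(-90))/69 = -37431 - (-1)*(71 + 8100 - 1890 + 2024 - 8280)/69 = -37431 - (-1)*25/69 = -37431 - 1*(-25/69) = -37431 + 25/69 = -2582714/69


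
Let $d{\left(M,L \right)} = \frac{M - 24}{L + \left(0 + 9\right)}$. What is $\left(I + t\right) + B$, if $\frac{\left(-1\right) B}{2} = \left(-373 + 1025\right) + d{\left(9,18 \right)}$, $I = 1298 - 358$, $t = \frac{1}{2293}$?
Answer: $- \frac{7488929}{20637} \approx -362.89$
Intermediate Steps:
$t = \frac{1}{2293} \approx 0.00043611$
$I = 940$
$d{\left(M,L \right)} = \frac{-24 + M}{9 + L}$ ($d{\left(M,L \right)} = \frac{-24 + M}{L + 9} = \frac{-24 + M}{9 + L}$)
$B = - \frac{11726}{9}$ ($B = - 2 \left(\left(-373 + 1025\right) + \frac{-24 + 9}{9 + 18}\right) = - 2 \left(652 + \frac{1}{27} \left(-15\right)\right) = - 2 \left(652 - \frac{5}{9}\right) = \left(-2\right) \frac{5863}{9} = - \frac{11726}{9} \approx -1302.9$)
$\left(I + t\right) + B = \left(940 + \frac{1}{2293}\right) - \frac{11726}{9} = \frac{2155421}{2293} - \frac{11726}{9} = - \frac{7488929}{20637}$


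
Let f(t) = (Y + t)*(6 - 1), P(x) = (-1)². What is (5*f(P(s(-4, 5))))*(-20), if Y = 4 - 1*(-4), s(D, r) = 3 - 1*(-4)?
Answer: -4500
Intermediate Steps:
s(D, r) = 7 (s(D, r) = 3 + 4 = 7)
Y = 8 (Y = 4 + 4 = 8)
P(x) = 1
f(t) = 40 + 5*t (f(t) = (8 + t)*(6 - 1) = (8 + t)*5 = 40 + 5*t)
(5*f(P(s(-4, 5))))*(-20) = (5*(40 + 5*1))*(-20) = (5*(40 + 5))*(-20) = (5*45)*(-20) = 225*(-20) = -4500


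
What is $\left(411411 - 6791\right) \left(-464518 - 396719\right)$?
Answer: $-348473714940$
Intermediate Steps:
$\left(411411 - 6791\right) \left(-464518 - 396719\right) = \left(411411 + \left(-83264 + 76473\right)\right) \left(-861237\right) = \left(411411 - 6791\right) \left(-861237\right) = 404620 \left(-861237\right) = -348473714940$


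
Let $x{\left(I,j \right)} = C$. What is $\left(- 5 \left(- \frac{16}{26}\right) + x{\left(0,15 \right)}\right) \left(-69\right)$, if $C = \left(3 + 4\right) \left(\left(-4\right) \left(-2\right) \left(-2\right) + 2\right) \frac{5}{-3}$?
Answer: $- \frac{149270}{13} \approx -11482.0$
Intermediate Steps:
$C = \frac{490}{3}$ ($C = 7 \left(8 \left(-2\right) + 2\right) 5 \left(- \frac{1}{3}\right) = 7 \left(-16 + 2\right) \left(- \frac{5}{3}\right) = 7 \left(-14\right) \left(- \frac{5}{3}\right) = \left(-98\right) \left(- \frac{5}{3}\right) = \frac{490}{3} \approx 163.33$)
$x{\left(I,j \right)} = \frac{490}{3}$
$\left(- 5 \left(- \frac{16}{26}\right) + x{\left(0,15 \right)}\right) \left(-69\right) = \left(- 5 \left(- \frac{16}{26}\right) + \frac{490}{3}\right) \left(-69\right) = \left(- 5 \left(\left(-16\right) \frac{1}{26}\right) + \frac{490}{3}\right) \left(-69\right) = \left(\left(-5\right) \left(- \frac{8}{13}\right) + \frac{490}{3}\right) \left(-69\right) = \left(\frac{40}{13} + \frac{490}{3}\right) \left(-69\right) = \frac{6490}{39} \left(-69\right) = - \frac{149270}{13}$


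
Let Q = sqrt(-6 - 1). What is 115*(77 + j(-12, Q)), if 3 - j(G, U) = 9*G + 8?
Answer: 20700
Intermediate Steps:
Q = I*sqrt(7) (Q = sqrt(-7) = I*sqrt(7) ≈ 2.6458*I)
j(G, U) = -5 - 9*G (j(G, U) = 3 - (9*G + 8) = 3 - (8 + 9*G) = 3 + (-8 - 9*G) = -5 - 9*G)
115*(77 + j(-12, Q)) = 115*(77 + (-5 - 9*(-12))) = 115*(77 + (-5 + 108)) = 115*(77 + 103) = 115*180 = 20700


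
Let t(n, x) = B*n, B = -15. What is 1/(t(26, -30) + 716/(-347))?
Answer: -347/136046 ≈ -0.0025506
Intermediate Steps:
t(n, x) = -15*n
1/(t(26, -30) + 716/(-347)) = 1/(-15*26 + 716/(-347)) = 1/(-390 + 716*(-1/347)) = 1/(-390 - 716/347) = 1/(-136046/347) = -347/136046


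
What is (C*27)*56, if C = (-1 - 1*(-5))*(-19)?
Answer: -114912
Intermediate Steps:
C = -76 (C = (-1 + 5)*(-19) = 4*(-19) = -76)
(C*27)*56 = -76*27*56 = -2052*56 = -114912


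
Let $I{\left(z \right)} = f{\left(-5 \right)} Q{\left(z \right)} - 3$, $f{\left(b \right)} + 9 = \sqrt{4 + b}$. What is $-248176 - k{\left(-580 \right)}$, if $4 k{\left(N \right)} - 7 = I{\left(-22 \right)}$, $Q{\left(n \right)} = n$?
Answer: $- \frac{496453}{2} + \frac{11 i}{2} \approx -2.4823 \cdot 10^{5} + 5.5 i$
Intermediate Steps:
$f{\left(b \right)} = -9 + \sqrt{4 + b}$
$I{\left(z \right)} = -3 + z \left(-9 + i\right)$ ($I{\left(z \right)} = \left(-9 + \sqrt{4 - 5}\right) z - 3 = \left(-9 + \sqrt{-1}\right) z - 3 = \left(-9 + i\right) z - 3 = z \left(-9 + i\right) - 3 = -3 + z \left(-9 + i\right)$)
$k{\left(N \right)} = \frac{101}{2} - \frac{11 i}{2}$ ($k{\left(N \right)} = \frac{7}{4} + \frac{-3 - 22 \left(-9 + i\right)}{4} = \frac{7}{4} + \frac{-3 + \left(198 - 22 i\right)}{4} = \frac{7}{4} + \frac{195 - 22 i}{4} = \frac{7}{4} + \left(\frac{195}{4} - \frac{11 i}{2}\right) = \frac{101}{2} - \frac{11 i}{2}$)
$-248176 - k{\left(-580 \right)} = -248176 - \left(\frac{101}{2} - \frac{11 i}{2}\right) = - \frac{496453}{2} + \frac{11 i}{2}$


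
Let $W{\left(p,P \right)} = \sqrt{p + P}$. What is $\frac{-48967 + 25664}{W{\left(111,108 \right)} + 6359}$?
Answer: $- \frac{21169111}{5776666} + \frac{3329 \sqrt{219}}{5776666} \approx -3.6561$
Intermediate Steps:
$W{\left(p,P \right)} = \sqrt{P + p}$
$\frac{-48967 + 25664}{W{\left(111,108 \right)} + 6359} = \frac{-48967 + 25664}{\sqrt{108 + 111} + 6359} = - \frac{23303}{\sqrt{219} + 6359} = - \frac{23303}{6359 + \sqrt{219}}$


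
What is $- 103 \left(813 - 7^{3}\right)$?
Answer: $-48410$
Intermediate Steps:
$- 103 \left(813 - 7^{3}\right) = - 103 \left(813 - 343\right) = \left(-103\right) 470 = -48410$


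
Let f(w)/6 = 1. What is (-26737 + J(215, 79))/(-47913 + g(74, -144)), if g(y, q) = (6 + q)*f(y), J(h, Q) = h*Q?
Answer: 9752/48741 ≈ 0.20008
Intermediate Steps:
f(w) = 6 (f(w) = 6*1 = 6)
J(h, Q) = Q*h
g(y, q) = 36 + 6*q (g(y, q) = (6 + q)*6 = 36 + 6*q)
(-26737 + J(215, 79))/(-47913 + g(74, -144)) = (-26737 + 79*215)/(-47913 + (36 + 6*(-144))) = (-26737 + 16985)/(-47913 + (36 - 864)) = -9752/(-47913 - 828) = -9752/(-48741) = -9752*(-1/48741) = 9752/48741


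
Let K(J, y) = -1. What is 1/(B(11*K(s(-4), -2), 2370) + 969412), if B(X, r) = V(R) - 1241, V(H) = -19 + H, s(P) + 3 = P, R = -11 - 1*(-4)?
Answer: 1/968145 ≈ 1.0329e-6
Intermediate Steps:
R = -7 (R = -11 + 4 = -7)
s(P) = -3 + P
B(X, r) = -1267 (B(X, r) = (-19 - 7) - 1241 = -26 - 1241 = -1267)
1/(B(11*K(s(-4), -2), 2370) + 969412) = 1/(-1267 + 969412) = 1/968145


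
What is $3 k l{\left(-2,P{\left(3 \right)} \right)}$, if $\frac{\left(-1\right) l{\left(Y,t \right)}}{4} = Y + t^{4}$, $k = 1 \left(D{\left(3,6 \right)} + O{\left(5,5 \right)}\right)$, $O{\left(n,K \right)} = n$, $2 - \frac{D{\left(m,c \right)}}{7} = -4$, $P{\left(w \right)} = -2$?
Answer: $-7896$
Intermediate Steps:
$D{\left(m,c \right)} = 42$ ($D{\left(m,c \right)} = 14 - -28 = 14 + 28 = 42$)
$k = 47$ ($k = 1 \left(42 + 5\right) = 1 \cdot 47 = 47$)
$l{\left(Y,t \right)} = - 4 Y - 4 t^{4}$ ($l{\left(Y,t \right)} = - 4 \left(Y + t^{4}\right) = - 4 Y - 4 t^{4}$)
$3 k l{\left(-2,P{\left(3 \right)} \right)} = 3 \cdot 47 \left(\left(-4\right) \left(-2\right) - 4 \left(-2\right)^{4}\right) = 141 \left(8 - 64\right) = 141 \left(-56\right) = -7896$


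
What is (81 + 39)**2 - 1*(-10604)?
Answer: 25004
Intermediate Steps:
(81 + 39)**2 - 1*(-10604) = 120**2 + 10604 = 14400 + 10604 = 25004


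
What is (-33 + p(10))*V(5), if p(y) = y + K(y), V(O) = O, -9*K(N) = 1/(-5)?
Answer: -1034/9 ≈ -114.89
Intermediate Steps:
K(N) = 1/45 (K(N) = -⅑/(-5) = -⅑*(-⅕) = 1/45)
p(y) = 1/45 + y (p(y) = y + 1/45 = 1/45 + y)
(-33 + p(10))*V(5) = (-33 + (1/45 + 10))*5 = (-33 + 451/45)*5 = -1034/45*5 = -1034/9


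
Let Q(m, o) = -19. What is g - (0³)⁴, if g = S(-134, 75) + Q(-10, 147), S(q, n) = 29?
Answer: 10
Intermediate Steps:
g = 10 (g = 29 - 19 = 10)
g - (0³)⁴ = 10 - (0³)⁴ = 10 - 1*0⁴ = 10 - 1*0 = 10 + 0 = 10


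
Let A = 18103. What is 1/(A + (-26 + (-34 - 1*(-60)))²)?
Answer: 1/18103 ≈ 5.5239e-5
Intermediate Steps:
1/(A + (-26 + (-34 - 1*(-60)))²) = 1/(18103 + (-26 + (-34 - 1*(-60)))²) = 1/(18103 + (-26 + (-34 + 60))²) = 1/(18103 + (-26 + 26)²) = 1/(18103 + 0²) = 1/(18103 + 0) = 1/18103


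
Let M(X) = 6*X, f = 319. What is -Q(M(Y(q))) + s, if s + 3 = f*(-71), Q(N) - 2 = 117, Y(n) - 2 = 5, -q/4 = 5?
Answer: -22771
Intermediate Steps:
q = -20 (q = -4*5 = -20)
Y(n) = 7 (Y(n) = 2 + 5 = 7)
Q(N) = 119 (Q(N) = 2 + 117 = 119)
s = -22652 (s = -3 + 319*(-71) = -3 - 22649 = -22652)
-Q(M(Y(q))) + s = -1*119 - 22652 = -119 - 22652 = -22771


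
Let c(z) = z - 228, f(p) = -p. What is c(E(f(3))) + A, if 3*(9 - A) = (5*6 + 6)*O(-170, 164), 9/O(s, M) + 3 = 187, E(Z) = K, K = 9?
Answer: -9687/46 ≈ -210.59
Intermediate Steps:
E(Z) = 9
c(z) = -228 + z
O(s, M) = 9/184 (O(s, M) = 9/(-3 + 187) = 9/184)
A = 387/46 (A = 9 - (5*6 + 6)*9/(3*184) = 9 - (30 + 6)*9/(3*184) = 9 - 12*9/184 = 9 - 1/3*81/46 = 9 - 27/46 = 387/46 ≈ 8.4130)
c(E(f(3))) + A = (-228 + 9) + 387/46 = -219 + 387/46 = -9687/46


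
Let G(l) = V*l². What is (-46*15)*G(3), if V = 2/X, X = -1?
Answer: 12420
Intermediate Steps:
V = -2 (V = 2/(-1) = 2*(-1) = -2)
G(l) = -2*l²
(-46*15)*G(3) = (-46*15)*(-2*3²) = -(-1380)*9 = -690*(-18) = 12420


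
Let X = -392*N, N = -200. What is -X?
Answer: -78400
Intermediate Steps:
X = 78400 (X = -392*(-200) = 78400)
-X = -1*78400 = -78400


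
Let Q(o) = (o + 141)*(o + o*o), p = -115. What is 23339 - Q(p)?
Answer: -317521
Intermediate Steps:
Q(o) = (141 + o)*(o + o²)
23339 - Q(p) = 23339 - (-115)*(141 + (-115)² + 142*(-115)) = 23339 - (-115)*(141 + 13225 - 16330) = 23339 - (-115)*(-2964) = 23339 - 1*340860 = 23339 - 340860 = -317521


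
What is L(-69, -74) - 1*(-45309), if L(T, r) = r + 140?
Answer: 45375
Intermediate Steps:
L(T, r) = 140 + r
L(-69, -74) - 1*(-45309) = (140 - 74) - 1*(-45309) = 66 + 45309 = 45375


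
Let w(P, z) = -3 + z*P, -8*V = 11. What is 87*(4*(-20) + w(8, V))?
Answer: -8178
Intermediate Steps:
V = -11/8 (V = -⅛*11 = -11/8 ≈ -1.3750)
w(P, z) = -3 + P*z
87*(4*(-20) + w(8, V)) = 87*(4*(-20) + (-3 + 8*(-11/8))) = 87*(-80 + (-3 - 11)) = 87*(-80 - 14) = 87*(-94) = -8178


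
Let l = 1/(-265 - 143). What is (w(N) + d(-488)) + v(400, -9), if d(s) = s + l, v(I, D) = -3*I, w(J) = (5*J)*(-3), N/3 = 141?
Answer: -3277465/408 ≈ -8033.0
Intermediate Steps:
N = 423 (N = 3*141 = 423)
w(J) = -15*J
l = -1/408 (l = 1/(-408) = -1/408 ≈ -0.0024510)
d(s) = -1/408 + s (d(s) = s - 1/408 = -1/408 + s)
(w(N) + d(-488)) + v(400, -9) = (-15*423 + (-1/408 - 488)) - 3*400 = (-6345 - 199105/408) - 1200 = -2787865/408 - 1200 = -3277465/408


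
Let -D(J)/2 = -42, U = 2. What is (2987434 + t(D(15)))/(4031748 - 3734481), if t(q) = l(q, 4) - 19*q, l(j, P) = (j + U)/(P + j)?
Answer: 43792305/4359916 ≈ 10.044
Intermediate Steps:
D(J) = 84 (D(J) = -2*(-42) = 84)
l(j, P) = (2 + j)/(P + j) (l(j, P) = (j + 2)/(P + j) = (2 + j)/(P + j))
t(q) = -19*q + (2 + q)/(4 + q) (t(q) = (2 + q)/(4 + q) - 19*q = -19*q + (2 + q)/(4 + q))
(2987434 + t(D(15)))/(4031748 - 3734481) = (2987434 + (2 + 84 - 19*84*(4 + 84))/(4 + 84))/(4031748 - 3734481) = (2987434 + (2 + 84 - 19*84*88)/88)/297267 = (2987434 + (2 + 84 - 140448)/88)*(1/297267) = (2987434 + (1/88)*(-140362))*(1/297267) = (2987434 - 70181/44)*(1/297267) = (131376915/44)*(1/297267) = 43792305/4359916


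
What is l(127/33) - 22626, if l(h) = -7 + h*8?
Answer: -745873/33 ≈ -22602.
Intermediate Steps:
l(h) = -7 + 8*h
l(127/33) - 22626 = (-7 + 8*(127/33)) - 22626 = (-7 + 1016/33) - 22626 = 785/33 - 22626 = -745873/33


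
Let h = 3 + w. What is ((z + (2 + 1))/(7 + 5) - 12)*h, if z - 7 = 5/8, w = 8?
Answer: -11737/96 ≈ -122.26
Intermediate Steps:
h = 11 (h = 3 + 8 = 11)
z = 61/8 (z = 7 + 5/8 = 61/8 ≈ 7.6250)
((z + (2 + 1))/(7 + 5) - 12)*h = ((61/8 + (2 + 1))/(7 + 5) - 12)*11 = ((61/8 + 3)/12 - 12)*11 = ((85/8)*(1/12) - 12)*11 = (85/96 - 12)*11 = -1067/96*11 = -11737/96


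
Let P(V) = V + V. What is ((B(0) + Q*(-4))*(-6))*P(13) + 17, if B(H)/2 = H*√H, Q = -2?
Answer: -1231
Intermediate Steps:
P(V) = 2*V
B(H) = 2*H^(3/2) (B(H) = 2*(H*√H) = 2*H^(3/2))
((B(0) + Q*(-4))*(-6))*P(13) + 17 = ((2*0^(3/2) - 2*(-4))*(-6))*(2*13) + 17 = ((2*0 + 8)*(-6))*26 + 17 = ((0 + 8)*(-6))*26 + 17 = (8*(-6))*26 + 17 = -48*26 + 17 = -1248 + 17 = -1231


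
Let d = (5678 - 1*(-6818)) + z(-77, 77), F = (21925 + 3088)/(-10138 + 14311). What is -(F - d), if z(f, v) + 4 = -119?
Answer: 51607516/4173 ≈ 12367.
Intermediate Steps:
F = 25013/4173 ≈ 5.9940
z(f, v) = -123 (z(f, v) = -4 - 119 = -123)
d = 12373 (d = (5678 - 1*(-6818)) - 123 = (5678 + 6818) - 123 = 12496 - 123 = 12373)
-(F - d) = -(25013/4173 - 1*12373) = -(25013/4173 - 12373) = -1*(-51607516/4173) = 51607516/4173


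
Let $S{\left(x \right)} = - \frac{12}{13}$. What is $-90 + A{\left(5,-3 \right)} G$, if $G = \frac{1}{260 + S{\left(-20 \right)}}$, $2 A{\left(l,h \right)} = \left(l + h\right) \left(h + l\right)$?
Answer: $- \frac{151547}{1684} \approx -89.992$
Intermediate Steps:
$S{\left(x \right)} = - \frac{12}{13}$ ($S{\left(x \right)} = \left(-12\right) \frac{1}{13} = - \frac{12}{13}$)
$A{\left(l,h \right)} = \frac{\left(h + l\right)^{2}}{2}$ ($A{\left(l,h \right)} = \frac{\left(l + h\right) \left(h + l\right)}{2} = \frac{\left(h + l\right) \left(h + l\right)}{2} = \frac{\left(h + l\right)^{2}}{2}$)
$G = \frac{13}{3368}$ ($G = \frac{1}{260 - \frac{12}{13}} = \frac{1}{\frac{3368}{13}} = \frac{13}{3368} \approx 0.0038599$)
$-90 + A{\left(5,-3 \right)} G = -90 + \frac{\left(-3 + 5\right)^{2}}{2} \cdot \frac{13}{3368} = -90 + \frac{2^{2}}{2} \cdot \frac{13}{3368} = -90 + \frac{1}{2} \cdot 4 \cdot \frac{13}{3368} = -90 + 2 \cdot \frac{13}{3368} = -90 + \frac{13}{1684} = - \frac{151547}{1684}$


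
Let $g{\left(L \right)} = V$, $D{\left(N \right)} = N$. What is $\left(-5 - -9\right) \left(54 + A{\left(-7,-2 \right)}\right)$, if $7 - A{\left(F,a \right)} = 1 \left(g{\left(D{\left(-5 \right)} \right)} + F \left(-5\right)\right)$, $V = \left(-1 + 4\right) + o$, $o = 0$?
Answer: $92$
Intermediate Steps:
$V = 3$ ($V = \left(-1 + 4\right) + 0 = 3 + 0 = 3$)
$g{\left(L \right)} = 3$
$A{\left(F,a \right)} = 4 + 5 F$ ($A{\left(F,a \right)} = 7 - 1 \left(3 + F \left(-5\right)\right) = 7 - 1 \left(3 - 5 F\right) = 7 - \left(3 - 5 F\right) = 7 + \left(-3 + 5 F\right) = 4 + 5 F$)
$\left(-5 - -9\right) \left(54 + A{\left(-7,-2 \right)}\right) = \left(-5 - -9\right) \left(54 + \left(4 + 5 \left(-7\right)\right)\right) = \left(-5 + 9\right) \left(54 + \left(4 - 35\right)\right) = 4 \left(54 - 31\right) = 4 \cdot 23 = 92$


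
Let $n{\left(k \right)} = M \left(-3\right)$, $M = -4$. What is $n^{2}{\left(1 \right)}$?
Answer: $144$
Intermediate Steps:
$n{\left(k \right)} = 12$ ($n{\left(k \right)} = \left(-4\right) \left(-3\right) = 12$)
$n^{2}{\left(1 \right)} = 12^{2} = 144$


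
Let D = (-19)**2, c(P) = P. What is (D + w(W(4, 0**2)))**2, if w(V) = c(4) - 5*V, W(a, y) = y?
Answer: 133225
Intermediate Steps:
D = 361
w(V) = 4 - 5*V
(D + w(W(4, 0**2)))**2 = (361 + (4 - 5*0**2))**2 = (361 + (4 - 5*0))**2 = (361 + (4 + 0))**2 = (361 + 4)**2 = 365**2 = 133225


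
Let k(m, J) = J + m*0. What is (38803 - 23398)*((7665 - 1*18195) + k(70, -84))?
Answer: -163508670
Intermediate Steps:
k(m, J) = J (k(m, J) = J + 0 = J)
(38803 - 23398)*((7665 - 1*18195) + k(70, -84)) = (38803 - 23398)*((7665 - 1*18195) - 84) = 15405*((7665 - 18195) - 84) = 15405*(-10530 - 84) = 15405*(-10614) = -163508670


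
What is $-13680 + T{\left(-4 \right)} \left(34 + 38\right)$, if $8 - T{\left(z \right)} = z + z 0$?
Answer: $-12816$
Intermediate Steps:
$T{\left(z \right)} = 8 - z$ ($T{\left(z \right)} = 8 - \left(z + z 0\right) = 8 - \left(z + 0\right) = 8 - z$)
$-13680 + T{\left(-4 \right)} \left(34 + 38\right) = -13680 + \left(8 - -4\right) \left(34 + 38\right) = -13680 + \left(8 + 4\right) 72 = -13680 + 12 \cdot 72 = -13680 + 864 = -12816$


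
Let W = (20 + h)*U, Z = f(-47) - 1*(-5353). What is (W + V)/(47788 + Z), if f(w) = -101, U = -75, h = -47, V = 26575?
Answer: 55/102 ≈ 0.53922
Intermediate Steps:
Z = 5252 (Z = -101 - 1*(-5353) = -101 + 5353 = 5252)
W = 2025 (W = (20 - 47)*(-75) = -27*(-75) = 2025)
(W + V)/(47788 + Z) = (2025 + 26575)/(47788 + 5252) = 28600/53040 = 28600*(1/53040) = 55/102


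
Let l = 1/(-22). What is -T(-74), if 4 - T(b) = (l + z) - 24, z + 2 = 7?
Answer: -507/22 ≈ -23.045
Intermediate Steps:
l = -1/22 ≈ -0.045455
z = 5 (z = -2 + 7 = 5)
T(b) = 507/22 (T(b) = 4 - ((-1/22 + 5) - 24) = 4 - (109/22 - 24) = 4 - 1*(-419/22) = 4 + 419/22 = 507/22)
-T(-74) = -1*507/22 = -507/22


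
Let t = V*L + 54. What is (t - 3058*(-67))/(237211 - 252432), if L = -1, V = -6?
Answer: -204946/15221 ≈ -13.465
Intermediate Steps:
t = 60 (t = -6*(-1) + 54 = 6 + 54 = 60)
(t - 3058*(-67))/(237211 - 252432) = (60 - 3058*(-67))/(237211 - 252432) = (60 + 204886)/(-15221) = 204946*(-1/15221) = -204946/15221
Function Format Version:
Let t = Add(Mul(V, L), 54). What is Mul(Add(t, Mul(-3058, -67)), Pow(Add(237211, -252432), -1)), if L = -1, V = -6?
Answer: Rational(-204946, 15221) ≈ -13.465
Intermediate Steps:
t = 60 (t = Add(Mul(-6, -1), 54) = Add(6, 54) = 60)
Mul(Add(t, Mul(-3058, -67)), Pow(Add(237211, -252432), -1)) = Mul(Add(60, Mul(-3058, -67)), Pow(Add(237211, -252432), -1)) = Mul(Add(60, 204886), Pow(-15221, -1)) = Mul(204946, Rational(-1, 15221)) = Rational(-204946, 15221)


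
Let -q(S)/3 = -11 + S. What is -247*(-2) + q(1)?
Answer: 524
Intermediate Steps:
q(S) = 33 - 3*S (q(S) = -3*(-11 + S) = 33 - 3*S)
-247*(-2) + q(1) = -247*(-2) + (33 - 3*1) = 494 + (33 - 3) = 494 + 30 = 524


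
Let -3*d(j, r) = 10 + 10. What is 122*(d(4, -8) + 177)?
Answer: 62342/3 ≈ 20781.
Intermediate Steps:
d(j, r) = -20/3 (d(j, r) = -(10 + 10)/3 = -⅓*20 = -20/3)
122*(d(4, -8) + 177) = 122*(-20/3 + 177) = 122*(511/3) = 62342/3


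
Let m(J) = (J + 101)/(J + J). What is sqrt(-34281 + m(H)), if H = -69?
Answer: I*sqrt(163212945)/69 ≈ 185.15*I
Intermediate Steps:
m(J) = (101 + J)/(2*J) (m(J) = (101 + J)/((2*J)) = (101 + J)*(1/(2*J)) = (101 + J)/(2*J))
sqrt(-34281 + m(H)) = sqrt(-34281 + (1/2)*(101 - 69)/(-69)) = sqrt(-34281 + (1/2)*(-1/69)*32) = sqrt(-34281 - 16/69) = sqrt(-2365405/69) = I*sqrt(163212945)/69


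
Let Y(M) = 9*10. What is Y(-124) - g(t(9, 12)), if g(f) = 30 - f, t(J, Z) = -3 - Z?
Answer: 45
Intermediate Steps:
Y(M) = 90
Y(-124) - g(t(9, 12)) = 90 - (30 - (-3 - 1*12)) = 90 - (30 - (-3 - 12)) = 90 - (30 - 1*(-15)) = 90 - (30 + 15) = 90 - 1*45 = 90 - 45 = 45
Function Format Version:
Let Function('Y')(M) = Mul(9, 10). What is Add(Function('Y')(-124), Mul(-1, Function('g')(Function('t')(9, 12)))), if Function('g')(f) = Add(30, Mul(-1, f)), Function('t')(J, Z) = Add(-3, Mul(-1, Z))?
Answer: 45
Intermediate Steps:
Function('Y')(M) = 90
Add(Function('Y')(-124), Mul(-1, Function('g')(Function('t')(9, 12)))) = Add(90, Mul(-1, Add(30, Mul(-1, Add(-3, Mul(-1, 12)))))) = Add(90, Mul(-1, Add(30, Mul(-1, Add(-3, -12))))) = Add(90, Mul(-1, Add(30, Mul(-1, -15)))) = Add(90, Mul(-1, Add(30, 15))) = Add(90, Mul(-1, 45)) = Add(90, -45) = 45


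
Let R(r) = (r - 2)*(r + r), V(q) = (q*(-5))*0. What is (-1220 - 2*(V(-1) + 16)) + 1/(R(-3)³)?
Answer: -33803999/27000 ≈ -1252.0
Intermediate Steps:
V(q) = 0 (V(q) = -5*q*0 = 0)
R(r) = 2*r*(-2 + r) (R(r) = (-2 + r)*(2*r) = 2*r*(-2 + r))
(-1220 - 2*(V(-1) + 16)) + 1/(R(-3)³) = (-1220 - 2*(0 + 16)) + 1/((2*(-3)*(-2 - 3))³) = (-1220 - 2*16) + 1/((2*(-3)*(-5))³) = (-1220 - 32) + 1/(30³) = -1252 + 1/27000 = -33803999/27000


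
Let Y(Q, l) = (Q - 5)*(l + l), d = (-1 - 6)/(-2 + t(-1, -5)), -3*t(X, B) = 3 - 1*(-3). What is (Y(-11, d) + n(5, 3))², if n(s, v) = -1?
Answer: 3249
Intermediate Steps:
t(X, B) = -2 (t(X, B) = -(3 - 1*(-3))/3 = -(3 + 3)/3 = -⅓*6 = -2)
d = 7/4 (d = (-1 - 6)/(-2 - 2) = -7/(-4) = -7*(-¼) = 7/4 ≈ 1.7500)
Y(Q, l) = 2*l*(-5 + Q) (Y(Q, l) = (-5 + Q)*(2*l) = 2*l*(-5 + Q))
(Y(-11, d) + n(5, 3))² = (2*(7/4)*(-5 - 11) - 1)² = (2*(7/4)*(-16) - 1)² = (-56 - 1)² = (-57)² = 3249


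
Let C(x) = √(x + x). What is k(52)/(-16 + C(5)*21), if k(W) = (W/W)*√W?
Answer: 16*√13/2077 + 21*√130/2077 ≈ 0.14306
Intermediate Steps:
C(x) = √2*√x (C(x) = √(2*x) = √2*√x)
k(W) = √W (k(W) = 1*√W = √W)
k(52)/(-16 + C(5)*21) = √52/(-16 + (√2*√5)*21) = (2*√13)/(-16 + √10*21) = (2*√13)/(-16 + 21*√10) = 2*√13/(-16 + 21*√10)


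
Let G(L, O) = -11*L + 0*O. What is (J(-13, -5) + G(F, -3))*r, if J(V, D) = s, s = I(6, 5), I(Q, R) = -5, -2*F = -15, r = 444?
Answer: -38850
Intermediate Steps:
F = 15/2 (F = -1/2*(-15) = 15/2 ≈ 7.5000)
s = -5
G(L, O) = -11*L (G(L, O) = -11*L + 0 = -11*L)
J(V, D) = -5
(J(-13, -5) + G(F, -3))*r = (-5 - 11*15/2)*444 = (-5 - 165/2)*444 = -175/2*444 = -38850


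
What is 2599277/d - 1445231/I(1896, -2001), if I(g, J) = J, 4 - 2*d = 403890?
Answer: 286653130556/404087943 ≈ 709.38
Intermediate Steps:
d = -201943 (d = 2 - ½*403890 = 2 - 201945 = -201943)
2599277/d - 1445231/I(1896, -2001) = 2599277/(-201943) - 1445231/(-2001) = 2599277*(-1/201943) - 1445231*(-1/2001) = -2599277/201943 + 1445231/2001 = 286653130556/404087943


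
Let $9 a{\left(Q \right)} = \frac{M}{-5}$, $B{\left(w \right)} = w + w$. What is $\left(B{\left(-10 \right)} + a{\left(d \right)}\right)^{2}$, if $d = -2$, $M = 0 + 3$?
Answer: $\frac{90601}{225} \approx 402.67$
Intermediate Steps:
$M = 3$
$B{\left(w \right)} = 2 w$
$a{\left(Q \right)} = - \frac{1}{15}$ ($a{\left(Q \right)} = \frac{3 \frac{1}{-5}}{9} = \frac{3 \left(- \frac{1}{5}\right)}{9} = \frac{1}{9} \left(- \frac{3}{5}\right) = - \frac{1}{15}$)
$\left(B{\left(-10 \right)} + a{\left(d \right)}\right)^{2} = \left(2 \left(-10\right) - \frac{1}{15}\right)^{2} = \left(-20 - \frac{1}{15}\right)^{2} = \left(- \frac{301}{15}\right)^{2} = \frac{90601}{225}$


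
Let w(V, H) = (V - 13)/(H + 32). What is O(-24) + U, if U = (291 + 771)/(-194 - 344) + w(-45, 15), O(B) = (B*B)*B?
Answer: -174817391/12643 ≈ -13827.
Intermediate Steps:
O(B) = B**3 (O(B) = B**2*B = B**3)
w(V, H) = (-13 + V)/(32 + H)
U = -40559/12643 (U = (291 + 771)/(-194 - 344) + (-13 - 45)/(32 + 15) = 1062/(-538) - 58/47 = 1062*(-1/538) + (1/47)*(-58) = -531/269 - 58/47 = -40559/12643 ≈ -3.2080)
O(-24) + U = (-24)**3 - 40559/12643 = -13824 - 40559/12643 = -174817391/12643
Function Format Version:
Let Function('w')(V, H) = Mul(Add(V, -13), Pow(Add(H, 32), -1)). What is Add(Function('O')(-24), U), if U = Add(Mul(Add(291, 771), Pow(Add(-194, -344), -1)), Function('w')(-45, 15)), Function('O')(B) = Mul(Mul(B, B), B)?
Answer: Rational(-174817391, 12643) ≈ -13827.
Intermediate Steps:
Function('O')(B) = Pow(B, 3) (Function('O')(B) = Mul(Pow(B, 2), B) = Pow(B, 3))
Function('w')(V, H) = Mul(Pow(Add(32, H), -1), Add(-13, V)) (Function('w')(V, H) = Mul(Add(-13, V), Pow(Add(32, H), -1)) = Mul(Pow(Add(32, H), -1), Add(-13, V)))
U = Rational(-40559, 12643) (U = Add(Mul(Add(291, 771), Pow(Add(-194, -344), -1)), Mul(Pow(Add(32, 15), -1), Add(-13, -45))) = Add(Mul(1062, Pow(-538, -1)), Mul(Pow(47, -1), -58)) = Add(Mul(1062, Rational(-1, 538)), Mul(Rational(1, 47), -58)) = Add(Rational(-531, 269), Rational(-58, 47)) = Rational(-40559, 12643) ≈ -3.2080)
Add(Function('O')(-24), U) = Add(Pow(-24, 3), Rational(-40559, 12643)) = Add(-13824, Rational(-40559, 12643)) = Rational(-174817391, 12643)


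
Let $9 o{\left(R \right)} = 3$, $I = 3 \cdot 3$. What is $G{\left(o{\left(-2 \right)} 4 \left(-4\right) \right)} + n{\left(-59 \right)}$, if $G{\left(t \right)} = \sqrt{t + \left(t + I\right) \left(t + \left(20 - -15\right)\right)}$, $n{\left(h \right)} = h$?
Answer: $-59 + \frac{7 \sqrt{19}}{3} \approx -48.829$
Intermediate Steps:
$I = 9$
$o{\left(R \right)} = \frac{1}{3}$ ($o{\left(R \right)} = \frac{1}{9} \cdot 3 = \frac{1}{3}$)
$G{\left(t \right)} = \sqrt{t + \left(9 + t\right) \left(35 + t\right)}$ ($G{\left(t \right)} = \sqrt{t + \left(t + 9\right) \left(t + \left(20 - -15\right)\right)} = \sqrt{t + \left(9 + t\right) \left(t + \left(20 + 15\right)\right)} = \sqrt{t + \left(9 + t\right) \left(t + 35\right)} = \sqrt{t + \left(9 + t\right) \left(35 + t\right)}$)
$G{\left(o{\left(-2 \right)} 4 \left(-4\right) \right)} + n{\left(-59 \right)} = \sqrt{315 + \left(\frac{1}{3} \cdot 4 \left(-4\right)\right)^{2} + 45 \cdot \frac{1}{3} \cdot 4 \left(-4\right)} - 59 = \sqrt{315 + \left(\frac{4}{3} \left(-4\right)\right)^{2} + 45 \cdot \frac{4}{3} \left(-4\right)} - 59 = \sqrt{315 + \left(- \frac{16}{3}\right)^{2} + 45 \left(- \frac{16}{3}\right)} - 59 = \sqrt{315 + \frac{256}{9} - 240} - 59 = \sqrt{\frac{931}{9}} - 59 = \frac{7 \sqrt{19}}{3} - 59 = -59 + \frac{7 \sqrt{19}}{3}$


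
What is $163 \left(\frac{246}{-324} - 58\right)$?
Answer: $- \frac{517199}{54} \approx -9577.8$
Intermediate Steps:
$163 \left(\frac{246}{-324} - 58\right) = 163 \left(246 \left(- \frac{1}{324}\right) - 58\right) = 163 \left(- \frac{41}{54} - 58\right) = 163 \left(- \frac{3173}{54}\right) = - \frac{517199}{54}$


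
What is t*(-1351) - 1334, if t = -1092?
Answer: 1473958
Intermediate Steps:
t*(-1351) - 1334 = -1092*(-1351) - 1334 = 1475292 - 1334 = 1473958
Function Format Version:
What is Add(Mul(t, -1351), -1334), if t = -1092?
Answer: 1473958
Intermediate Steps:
Add(Mul(t, -1351), -1334) = Add(Mul(-1092, -1351), -1334) = Add(1475292, -1334) = 1473958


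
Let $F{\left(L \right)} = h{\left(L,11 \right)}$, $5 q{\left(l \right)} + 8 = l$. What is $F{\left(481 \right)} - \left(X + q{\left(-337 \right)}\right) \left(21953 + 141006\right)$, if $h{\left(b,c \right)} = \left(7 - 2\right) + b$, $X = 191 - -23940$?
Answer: $-3921118972$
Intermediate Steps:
$q{\left(l \right)} = - \frac{8}{5} + \frac{l}{5}$
$X = 24131$ ($X = 191 + 23940 = 24131$)
$h{\left(b,c \right)} = 5 + b$
$F{\left(L \right)} = 5 + L$
$F{\left(481 \right)} - \left(X + q{\left(-337 \right)}\right) \left(21953 + 141006\right) = \left(5 + 481\right) - \left(24131 + \left(- \frac{8}{5} + \frac{1}{5} \left(-337\right)\right)\right) \left(21953 + 141006\right) = 486 - \left(24131 - 69\right) 162959 = 486 - 24062 \cdot 162959 = 486 - 3921119458 = -3921118972$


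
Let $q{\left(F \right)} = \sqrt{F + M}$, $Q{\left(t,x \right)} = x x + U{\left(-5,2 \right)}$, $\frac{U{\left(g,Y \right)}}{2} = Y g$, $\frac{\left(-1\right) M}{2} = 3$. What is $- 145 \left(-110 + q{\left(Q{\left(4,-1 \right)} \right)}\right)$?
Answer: $15950 - 725 i \approx 15950.0 - 725.0 i$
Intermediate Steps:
$M = -6$ ($M = \left(-2\right) 3 = -6$)
$U{\left(g,Y \right)} = 2 Y g$
$Q{\left(t,x \right)} = -20 + x^{2}$ ($Q{\left(t,x \right)} = x x + 2 \cdot 2 \left(-5\right) = x^{2} - 20 = -20 + x^{2}$)
$q{\left(F \right)} = \sqrt{-6 + F}$ ($q{\left(F \right)} = \sqrt{F - 6} = \sqrt{-6 + F}$)
$- 145 \left(-110 + q{\left(Q{\left(4,-1 \right)} \right)}\right) = - 145 \left(-110 + \sqrt{-6 - \left(20 - \left(-1\right)^{2}\right)}\right) = - 145 \left(-110 + \sqrt{-6 + \left(-20 + 1\right)}\right) = - 145 \left(-110 + \sqrt{-6 - 19}\right) = - 145 \left(-110 + \sqrt{-25}\right) = - 145 \left(-110 + 5 i\right) = 15950 - 725 i$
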